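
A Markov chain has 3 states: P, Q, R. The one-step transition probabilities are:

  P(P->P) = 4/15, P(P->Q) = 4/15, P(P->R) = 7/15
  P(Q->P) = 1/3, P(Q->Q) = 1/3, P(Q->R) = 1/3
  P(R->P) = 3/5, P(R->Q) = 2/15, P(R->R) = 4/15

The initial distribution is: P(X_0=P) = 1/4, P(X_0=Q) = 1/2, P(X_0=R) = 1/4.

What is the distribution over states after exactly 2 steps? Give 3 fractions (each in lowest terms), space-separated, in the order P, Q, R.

Propagating the distribution step by step (d_{t+1} = d_t * P):
d_0 = (P=1/4, Q=1/2, R=1/4)
  d_1[P] = 1/4*4/15 + 1/2*1/3 + 1/4*3/5 = 23/60
  d_1[Q] = 1/4*4/15 + 1/2*1/3 + 1/4*2/15 = 4/15
  d_1[R] = 1/4*7/15 + 1/2*1/3 + 1/4*4/15 = 7/20
d_1 = (P=23/60, Q=4/15, R=7/20)
  d_2[P] = 23/60*4/15 + 4/15*1/3 + 7/20*3/5 = 361/900
  d_2[Q] = 23/60*4/15 + 4/15*1/3 + 7/20*2/15 = 107/450
  d_2[R] = 23/60*7/15 + 4/15*1/3 + 7/20*4/15 = 13/36
d_2 = (P=361/900, Q=107/450, R=13/36)

Answer: 361/900 107/450 13/36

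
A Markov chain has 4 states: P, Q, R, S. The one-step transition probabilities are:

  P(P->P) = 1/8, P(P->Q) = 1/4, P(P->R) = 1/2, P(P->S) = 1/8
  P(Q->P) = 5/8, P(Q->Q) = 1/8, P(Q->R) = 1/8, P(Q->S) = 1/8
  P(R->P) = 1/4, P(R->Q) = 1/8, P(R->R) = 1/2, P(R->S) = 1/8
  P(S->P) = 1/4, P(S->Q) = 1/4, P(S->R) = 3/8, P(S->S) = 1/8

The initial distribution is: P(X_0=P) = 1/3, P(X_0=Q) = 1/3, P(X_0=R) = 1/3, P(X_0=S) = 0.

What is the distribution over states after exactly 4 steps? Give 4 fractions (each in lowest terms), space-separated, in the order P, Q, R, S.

Answer: 3439/12288 2165/12288 429/1024 1/8

Derivation:
Propagating the distribution step by step (d_{t+1} = d_t * P):
d_0 = (P=1/3, Q=1/3, R=1/3, S=0)
  d_1[P] = 1/3*1/8 + 1/3*5/8 + 1/3*1/4 + 0*1/4 = 1/3
  d_1[Q] = 1/3*1/4 + 1/3*1/8 + 1/3*1/8 + 0*1/4 = 1/6
  d_1[R] = 1/3*1/2 + 1/3*1/8 + 1/3*1/2 + 0*3/8 = 3/8
  d_1[S] = 1/3*1/8 + 1/3*1/8 + 1/3*1/8 + 0*1/8 = 1/8
d_1 = (P=1/3, Q=1/6, R=3/8, S=1/8)
  d_2[P] = 1/3*1/8 + 1/6*5/8 + 3/8*1/4 + 1/8*1/4 = 13/48
  d_2[Q] = 1/3*1/4 + 1/6*1/8 + 3/8*1/8 + 1/8*1/4 = 35/192
  d_2[R] = 1/3*1/2 + 1/6*1/8 + 3/8*1/2 + 1/8*3/8 = 27/64
  d_2[S] = 1/3*1/8 + 1/6*1/8 + 3/8*1/8 + 1/8*1/8 = 1/8
d_2 = (P=13/48, Q=35/192, R=27/64, S=1/8)
  d_3[P] = 13/48*1/8 + 35/192*5/8 + 27/64*1/4 + 1/8*1/4 = 437/1536
  d_3[Q] = 13/48*1/4 + 35/192*1/8 + 27/64*1/8 + 1/8*1/4 = 67/384
  d_3[R] = 13/48*1/2 + 35/192*1/8 + 27/64*1/2 + 1/8*3/8 = 213/512
  d_3[S] = 13/48*1/8 + 35/192*1/8 + 27/64*1/8 + 1/8*1/8 = 1/8
d_3 = (P=437/1536, Q=67/384, R=213/512, S=1/8)
  d_4[P] = 437/1536*1/8 + 67/384*5/8 + 213/512*1/4 + 1/8*1/4 = 3439/12288
  d_4[Q] = 437/1536*1/4 + 67/384*1/8 + 213/512*1/8 + 1/8*1/4 = 2165/12288
  d_4[R] = 437/1536*1/2 + 67/384*1/8 + 213/512*1/2 + 1/8*3/8 = 429/1024
  d_4[S] = 437/1536*1/8 + 67/384*1/8 + 213/512*1/8 + 1/8*1/8 = 1/8
d_4 = (P=3439/12288, Q=2165/12288, R=429/1024, S=1/8)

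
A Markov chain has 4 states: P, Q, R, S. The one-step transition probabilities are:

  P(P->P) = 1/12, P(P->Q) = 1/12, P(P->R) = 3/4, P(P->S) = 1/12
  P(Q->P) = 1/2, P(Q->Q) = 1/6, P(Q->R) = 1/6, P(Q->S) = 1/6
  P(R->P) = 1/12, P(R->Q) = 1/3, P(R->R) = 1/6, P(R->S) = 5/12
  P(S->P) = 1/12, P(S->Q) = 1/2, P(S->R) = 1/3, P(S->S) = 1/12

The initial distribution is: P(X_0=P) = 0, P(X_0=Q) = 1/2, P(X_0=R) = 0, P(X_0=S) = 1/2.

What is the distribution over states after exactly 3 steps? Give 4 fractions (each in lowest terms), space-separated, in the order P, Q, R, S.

Answer: 613/3456 157/576 71/216 85/384

Derivation:
Propagating the distribution step by step (d_{t+1} = d_t * P):
d_0 = (P=0, Q=1/2, R=0, S=1/2)
  d_1[P] = 0*1/12 + 1/2*1/2 + 0*1/12 + 1/2*1/12 = 7/24
  d_1[Q] = 0*1/12 + 1/2*1/6 + 0*1/3 + 1/2*1/2 = 1/3
  d_1[R] = 0*3/4 + 1/2*1/6 + 0*1/6 + 1/2*1/3 = 1/4
  d_1[S] = 0*1/12 + 1/2*1/6 + 0*5/12 + 1/2*1/12 = 1/8
d_1 = (P=7/24, Q=1/3, R=1/4, S=1/8)
  d_2[P] = 7/24*1/12 + 1/3*1/2 + 1/4*1/12 + 1/8*1/12 = 2/9
  d_2[Q] = 7/24*1/12 + 1/3*1/6 + 1/4*1/3 + 1/8*1/2 = 65/288
  d_2[R] = 7/24*3/4 + 1/3*1/6 + 1/4*1/6 + 1/8*1/3 = 103/288
  d_2[S] = 7/24*1/12 + 1/3*1/6 + 1/4*5/12 + 1/8*1/12 = 7/36
d_2 = (P=2/9, Q=65/288, R=103/288, S=7/36)
  d_3[P] = 2/9*1/12 + 65/288*1/2 + 103/288*1/12 + 7/36*1/12 = 613/3456
  d_3[Q] = 2/9*1/12 + 65/288*1/6 + 103/288*1/3 + 7/36*1/2 = 157/576
  d_3[R] = 2/9*3/4 + 65/288*1/6 + 103/288*1/6 + 7/36*1/3 = 71/216
  d_3[S] = 2/9*1/12 + 65/288*1/6 + 103/288*5/12 + 7/36*1/12 = 85/384
d_3 = (P=613/3456, Q=157/576, R=71/216, S=85/384)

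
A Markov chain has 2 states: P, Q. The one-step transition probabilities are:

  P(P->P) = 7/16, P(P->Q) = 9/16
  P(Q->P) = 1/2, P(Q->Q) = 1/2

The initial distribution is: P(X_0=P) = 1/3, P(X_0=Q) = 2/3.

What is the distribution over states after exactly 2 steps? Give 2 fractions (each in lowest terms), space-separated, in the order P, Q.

Propagating the distribution step by step (d_{t+1} = d_t * P):
d_0 = (P=1/3, Q=2/3)
  d_1[P] = 1/3*7/16 + 2/3*1/2 = 23/48
  d_1[Q] = 1/3*9/16 + 2/3*1/2 = 25/48
d_1 = (P=23/48, Q=25/48)
  d_2[P] = 23/48*7/16 + 25/48*1/2 = 361/768
  d_2[Q] = 23/48*9/16 + 25/48*1/2 = 407/768
d_2 = (P=361/768, Q=407/768)

Answer: 361/768 407/768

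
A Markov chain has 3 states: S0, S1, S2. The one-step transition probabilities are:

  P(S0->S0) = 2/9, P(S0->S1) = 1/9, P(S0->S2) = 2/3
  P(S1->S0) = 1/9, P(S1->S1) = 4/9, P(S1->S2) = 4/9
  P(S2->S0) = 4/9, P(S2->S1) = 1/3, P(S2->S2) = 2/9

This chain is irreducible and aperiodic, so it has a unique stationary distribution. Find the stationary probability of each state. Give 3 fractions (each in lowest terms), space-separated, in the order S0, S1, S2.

The stationary distribution satisfies pi = pi * P, i.e.:
  pi_S0 = 2/9*pi_S0 + 1/9*pi_S1 + 4/9*pi_S2
  pi_S1 = 1/9*pi_S0 + 4/9*pi_S1 + 1/3*pi_S2
  pi_S2 = 2/3*pi_S0 + 4/9*pi_S1 + 2/9*pi_S2
with normalization: pi_S0 + pi_S1 + pi_S2 = 1.

Using the first 2 balance equations plus normalization, the linear system A*pi = b is:
  [-7/9, 1/9, 4/9] . pi = 0
  [1/9, -5/9, 1/3] . pi = 0
  [1, 1, 1] . pi = 1

Solving yields:
  pi_S0 = 23/82
  pi_S1 = 25/82
  pi_S2 = 17/41

Verification (pi * P):
  23/82*2/9 + 25/82*1/9 + 17/41*4/9 = 23/82 = pi_S0  (ok)
  23/82*1/9 + 25/82*4/9 + 17/41*1/3 = 25/82 = pi_S1  (ok)
  23/82*2/3 + 25/82*4/9 + 17/41*2/9 = 17/41 = pi_S2  (ok)

Answer: 23/82 25/82 17/41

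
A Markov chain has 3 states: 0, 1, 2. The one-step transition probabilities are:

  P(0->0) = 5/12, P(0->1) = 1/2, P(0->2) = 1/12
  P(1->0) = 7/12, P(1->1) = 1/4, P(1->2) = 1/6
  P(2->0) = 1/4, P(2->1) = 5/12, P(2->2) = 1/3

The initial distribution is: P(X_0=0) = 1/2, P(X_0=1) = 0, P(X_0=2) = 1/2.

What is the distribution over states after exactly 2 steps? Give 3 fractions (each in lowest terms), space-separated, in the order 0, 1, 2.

Propagating the distribution step by step (d_{t+1} = d_t * P):
d_0 = (0=1/2, 1=0, 2=1/2)
  d_1[0] = 1/2*5/12 + 0*7/12 + 1/2*1/4 = 1/3
  d_1[1] = 1/2*1/2 + 0*1/4 + 1/2*5/12 = 11/24
  d_1[2] = 1/2*1/12 + 0*1/6 + 1/2*1/3 = 5/24
d_1 = (0=1/3, 1=11/24, 2=5/24)
  d_2[0] = 1/3*5/12 + 11/24*7/12 + 5/24*1/4 = 11/24
  d_2[1] = 1/3*1/2 + 11/24*1/4 + 5/24*5/12 = 53/144
  d_2[2] = 1/3*1/12 + 11/24*1/6 + 5/24*1/3 = 25/144
d_2 = (0=11/24, 1=53/144, 2=25/144)

Answer: 11/24 53/144 25/144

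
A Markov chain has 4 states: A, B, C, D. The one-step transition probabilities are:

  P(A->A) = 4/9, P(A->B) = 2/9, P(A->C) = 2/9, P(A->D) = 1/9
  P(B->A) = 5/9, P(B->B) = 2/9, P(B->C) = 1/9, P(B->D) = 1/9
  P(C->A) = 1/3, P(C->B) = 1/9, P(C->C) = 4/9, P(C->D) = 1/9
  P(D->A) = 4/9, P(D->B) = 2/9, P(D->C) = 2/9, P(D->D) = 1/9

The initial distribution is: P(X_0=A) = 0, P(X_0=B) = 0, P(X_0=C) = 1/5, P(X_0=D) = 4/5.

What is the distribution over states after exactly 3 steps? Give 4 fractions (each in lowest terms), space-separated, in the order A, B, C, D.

Answer: 59/135 47/243 314/1215 1/9

Derivation:
Propagating the distribution step by step (d_{t+1} = d_t * P):
d_0 = (A=0, B=0, C=1/5, D=4/5)
  d_1[A] = 0*4/9 + 0*5/9 + 1/5*1/3 + 4/5*4/9 = 19/45
  d_1[B] = 0*2/9 + 0*2/9 + 1/5*1/9 + 4/5*2/9 = 1/5
  d_1[C] = 0*2/9 + 0*1/9 + 1/5*4/9 + 4/5*2/9 = 4/15
  d_1[D] = 0*1/9 + 0*1/9 + 1/5*1/9 + 4/5*1/9 = 1/9
d_1 = (A=19/45, B=1/5, C=4/15, D=1/9)
  d_2[A] = 19/45*4/9 + 1/5*5/9 + 4/15*1/3 + 1/9*4/9 = 59/135
  d_2[B] = 19/45*2/9 + 1/5*2/9 + 4/15*1/9 + 1/9*2/9 = 26/135
  d_2[C] = 19/45*2/9 + 1/5*1/9 + 4/15*4/9 + 1/9*2/9 = 7/27
  d_2[D] = 19/45*1/9 + 1/5*1/9 + 4/15*1/9 + 1/9*1/9 = 1/9
d_2 = (A=59/135, B=26/135, C=7/27, D=1/9)
  d_3[A] = 59/135*4/9 + 26/135*5/9 + 7/27*1/3 + 1/9*4/9 = 59/135
  d_3[B] = 59/135*2/9 + 26/135*2/9 + 7/27*1/9 + 1/9*2/9 = 47/243
  d_3[C] = 59/135*2/9 + 26/135*1/9 + 7/27*4/9 + 1/9*2/9 = 314/1215
  d_3[D] = 59/135*1/9 + 26/135*1/9 + 7/27*1/9 + 1/9*1/9 = 1/9
d_3 = (A=59/135, B=47/243, C=314/1215, D=1/9)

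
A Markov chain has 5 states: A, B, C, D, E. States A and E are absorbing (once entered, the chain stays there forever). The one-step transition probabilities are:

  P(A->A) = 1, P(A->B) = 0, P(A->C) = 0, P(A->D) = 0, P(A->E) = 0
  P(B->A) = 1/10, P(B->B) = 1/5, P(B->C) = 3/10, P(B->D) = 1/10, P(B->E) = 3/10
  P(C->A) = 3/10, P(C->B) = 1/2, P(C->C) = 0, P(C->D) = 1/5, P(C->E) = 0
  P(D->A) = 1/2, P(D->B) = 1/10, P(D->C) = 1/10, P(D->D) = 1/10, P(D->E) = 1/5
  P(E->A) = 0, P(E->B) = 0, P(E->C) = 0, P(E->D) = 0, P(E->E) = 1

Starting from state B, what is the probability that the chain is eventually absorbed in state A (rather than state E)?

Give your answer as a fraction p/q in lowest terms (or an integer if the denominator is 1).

Let a_i = P(absorbed in A | start in state i).
Boundary conditions: a_A = 1, a_E = 0.
For each transient state i, a_i = sum_j P(i->j) * a_j:
  a_B = 1/10*a_A + 1/5*a_B + 3/10*a_C + 1/10*a_D + 3/10*a_E
  a_C = 3/10*a_A + 1/2*a_B + 0*a_C + 1/5*a_D + 0*a_E
  a_D = 1/2*a_A + 1/10*a_B + 1/10*a_C + 1/10*a_D + 1/5*a_E

Substituting a_A = 1 and a_E = 0, rearrange to (I - Q) a = r where r[i] = P(i -> A):
  [4/5, -3/10, -1/10] . (a_B, a_C, a_D) = 1/10
  [-1/2, 1, -1/5] . (a_B, a_C, a_D) = 3/10
  [-1/10, -1/10, 9/10] . (a_B, a_C, a_D) = 1/2

Solving yields:
  a_B = 63/137
  a_C = 365/548
  a_D = 373/548

Starting state is B, so the absorption probability is a_B = 63/137.

Answer: 63/137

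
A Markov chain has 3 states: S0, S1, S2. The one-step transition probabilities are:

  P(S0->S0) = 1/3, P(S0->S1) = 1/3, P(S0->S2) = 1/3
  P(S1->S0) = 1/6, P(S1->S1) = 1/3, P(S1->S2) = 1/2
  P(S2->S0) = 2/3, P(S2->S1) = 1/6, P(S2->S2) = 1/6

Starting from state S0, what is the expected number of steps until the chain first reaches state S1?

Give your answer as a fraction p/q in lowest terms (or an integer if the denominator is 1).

Let h_i = expected steps to first reach S1 from state i.
Boundary: h_S1 = 0.
First-step equations for the other states:
  h_S0 = 1 + 1/3*h_S0 + 1/3*h_S1 + 1/3*h_S2
  h_S2 = 1 + 2/3*h_S0 + 1/6*h_S1 + 1/6*h_S2

Substituting h_S1 = 0 and rearranging gives the linear system (I - Q) h = 1:
  [2/3, -1/3] . (h_S0, h_S2) = 1
  [-2/3, 5/6] . (h_S0, h_S2) = 1

Solving yields:
  h_S0 = 7/2
  h_S2 = 4

Starting state is S0, so the expected hitting time is h_S0 = 7/2.

Answer: 7/2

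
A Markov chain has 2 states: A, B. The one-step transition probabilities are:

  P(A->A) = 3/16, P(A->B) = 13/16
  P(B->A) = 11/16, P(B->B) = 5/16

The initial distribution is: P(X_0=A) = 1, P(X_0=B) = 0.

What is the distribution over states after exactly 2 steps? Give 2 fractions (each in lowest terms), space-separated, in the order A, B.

Propagating the distribution step by step (d_{t+1} = d_t * P):
d_0 = (A=1, B=0)
  d_1[A] = 1*3/16 + 0*11/16 = 3/16
  d_1[B] = 1*13/16 + 0*5/16 = 13/16
d_1 = (A=3/16, B=13/16)
  d_2[A] = 3/16*3/16 + 13/16*11/16 = 19/32
  d_2[B] = 3/16*13/16 + 13/16*5/16 = 13/32
d_2 = (A=19/32, B=13/32)

Answer: 19/32 13/32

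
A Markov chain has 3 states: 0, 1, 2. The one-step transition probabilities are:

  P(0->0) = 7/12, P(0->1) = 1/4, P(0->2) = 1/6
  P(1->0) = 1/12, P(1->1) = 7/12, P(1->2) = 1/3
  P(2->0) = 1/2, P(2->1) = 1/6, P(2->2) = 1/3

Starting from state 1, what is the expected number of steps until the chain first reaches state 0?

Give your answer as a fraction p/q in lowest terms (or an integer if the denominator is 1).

Answer: 9/2

Derivation:
Let h_i = expected steps to first reach 0 from state i.
Boundary: h_0 = 0.
First-step equations for the other states:
  h_1 = 1 + 1/12*h_0 + 7/12*h_1 + 1/3*h_2
  h_2 = 1 + 1/2*h_0 + 1/6*h_1 + 1/3*h_2

Substituting h_0 = 0 and rearranging gives the linear system (I - Q) h = 1:
  [5/12, -1/3] . (h_1, h_2) = 1
  [-1/6, 2/3] . (h_1, h_2) = 1

Solving yields:
  h_1 = 9/2
  h_2 = 21/8

Starting state is 1, so the expected hitting time is h_1 = 9/2.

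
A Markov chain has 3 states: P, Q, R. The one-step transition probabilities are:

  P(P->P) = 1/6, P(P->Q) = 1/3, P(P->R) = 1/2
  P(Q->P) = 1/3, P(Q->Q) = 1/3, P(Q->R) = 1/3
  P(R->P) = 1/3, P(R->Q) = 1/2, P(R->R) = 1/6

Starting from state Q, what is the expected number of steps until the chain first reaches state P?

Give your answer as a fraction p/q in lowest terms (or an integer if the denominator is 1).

Let h_i = expected steps to first reach P from state i.
Boundary: h_P = 0.
First-step equations for the other states:
  h_Q = 1 + 1/3*h_P + 1/3*h_Q + 1/3*h_R
  h_R = 1 + 1/3*h_P + 1/2*h_Q + 1/6*h_R

Substituting h_P = 0 and rearranging gives the linear system (I - Q) h = 1:
  [2/3, -1/3] . (h_Q, h_R) = 1
  [-1/2, 5/6] . (h_Q, h_R) = 1

Solving yields:
  h_Q = 3
  h_R = 3

Starting state is Q, so the expected hitting time is h_Q = 3.

Answer: 3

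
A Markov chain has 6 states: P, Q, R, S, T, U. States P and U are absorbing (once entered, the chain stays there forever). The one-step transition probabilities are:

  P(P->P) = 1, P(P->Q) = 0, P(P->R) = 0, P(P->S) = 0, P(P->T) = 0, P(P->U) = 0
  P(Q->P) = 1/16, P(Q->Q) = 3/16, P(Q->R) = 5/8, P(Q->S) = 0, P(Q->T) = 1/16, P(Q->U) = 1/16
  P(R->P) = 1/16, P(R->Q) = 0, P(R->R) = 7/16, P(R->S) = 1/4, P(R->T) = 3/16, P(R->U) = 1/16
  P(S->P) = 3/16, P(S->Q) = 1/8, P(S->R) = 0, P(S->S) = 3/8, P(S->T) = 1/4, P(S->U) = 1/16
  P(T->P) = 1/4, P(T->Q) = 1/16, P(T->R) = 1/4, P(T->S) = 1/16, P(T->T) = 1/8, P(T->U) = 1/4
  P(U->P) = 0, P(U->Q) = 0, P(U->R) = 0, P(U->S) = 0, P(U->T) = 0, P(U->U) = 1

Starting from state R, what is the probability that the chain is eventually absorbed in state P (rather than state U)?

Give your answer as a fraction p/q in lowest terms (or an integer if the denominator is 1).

Let a_i = P(absorbed in P | start in state i).
Boundary conditions: a_P = 1, a_U = 0.
For each transient state i, a_i = sum_j P(i->j) * a_j:
  a_Q = 1/16*a_P + 3/16*a_Q + 5/8*a_R + 0*a_S + 1/16*a_T + 1/16*a_U
  a_R = 1/16*a_P + 0*a_Q + 7/16*a_R + 1/4*a_S + 3/16*a_T + 1/16*a_U
  a_S = 3/16*a_P + 1/8*a_Q + 0*a_R + 3/8*a_S + 1/4*a_T + 1/16*a_U
  a_T = 1/4*a_P + 1/16*a_Q + 1/4*a_R + 1/16*a_S + 1/8*a_T + 1/4*a_U

Substituting a_P = 1 and a_U = 0, rearrange to (I - Q) a = r where r[i] = P(i -> P):
  [13/16, -5/8, 0, -1/16] . (a_Q, a_R, a_S, a_T) = 1/16
  [0, 9/16, -1/4, -3/16] . (a_Q, a_R, a_S, a_T) = 1/16
  [-1/8, 0, 5/8, -1/4] . (a_Q, a_R, a_S, a_T) = 3/16
  [-1/16, -1/4, -1/16, 7/8] . (a_Q, a_R, a_S, a_T) = 1/4

Solving yields:
  a_Q = 1297/2348
  a_R = 6633/11740
  a_S = 7313/11740
  a_T = 1247/2348

Starting state is R, so the absorption probability is a_R = 6633/11740.

Answer: 6633/11740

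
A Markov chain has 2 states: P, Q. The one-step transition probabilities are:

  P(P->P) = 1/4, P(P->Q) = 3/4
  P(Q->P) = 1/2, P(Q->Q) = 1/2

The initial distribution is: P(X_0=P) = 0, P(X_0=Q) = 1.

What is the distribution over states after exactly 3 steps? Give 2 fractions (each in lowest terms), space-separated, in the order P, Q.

Propagating the distribution step by step (d_{t+1} = d_t * P):
d_0 = (P=0, Q=1)
  d_1[P] = 0*1/4 + 1*1/2 = 1/2
  d_1[Q] = 0*3/4 + 1*1/2 = 1/2
d_1 = (P=1/2, Q=1/2)
  d_2[P] = 1/2*1/4 + 1/2*1/2 = 3/8
  d_2[Q] = 1/2*3/4 + 1/2*1/2 = 5/8
d_2 = (P=3/8, Q=5/8)
  d_3[P] = 3/8*1/4 + 5/8*1/2 = 13/32
  d_3[Q] = 3/8*3/4 + 5/8*1/2 = 19/32
d_3 = (P=13/32, Q=19/32)

Answer: 13/32 19/32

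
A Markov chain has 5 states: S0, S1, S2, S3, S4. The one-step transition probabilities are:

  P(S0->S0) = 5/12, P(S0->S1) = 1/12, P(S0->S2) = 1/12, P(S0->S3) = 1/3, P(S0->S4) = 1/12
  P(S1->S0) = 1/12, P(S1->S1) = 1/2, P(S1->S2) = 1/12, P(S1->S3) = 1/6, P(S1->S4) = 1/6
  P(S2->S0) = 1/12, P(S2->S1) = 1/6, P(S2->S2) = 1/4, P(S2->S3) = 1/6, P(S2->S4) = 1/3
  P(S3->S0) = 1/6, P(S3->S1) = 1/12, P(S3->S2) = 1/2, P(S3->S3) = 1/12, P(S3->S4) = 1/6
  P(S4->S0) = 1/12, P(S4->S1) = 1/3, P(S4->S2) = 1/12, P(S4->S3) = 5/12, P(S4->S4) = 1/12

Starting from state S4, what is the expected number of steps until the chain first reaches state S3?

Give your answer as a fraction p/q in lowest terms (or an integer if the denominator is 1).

Answer: 1600/473

Derivation:
Let h_i = expected steps to first reach S3 from state i.
Boundary: h_S3 = 0.
First-step equations for the other states:
  h_S0 = 1 + 5/12*h_S0 + 1/12*h_S1 + 1/12*h_S2 + 1/3*h_S3 + 1/12*h_S4
  h_S1 = 1 + 1/12*h_S0 + 1/2*h_S1 + 1/12*h_S2 + 1/6*h_S3 + 1/6*h_S4
  h_S2 = 1 + 1/12*h_S0 + 1/6*h_S1 + 1/4*h_S2 + 1/6*h_S3 + 1/3*h_S4
  h_S4 = 1 + 1/12*h_S0 + 1/3*h_S1 + 1/12*h_S2 + 5/12*h_S3 + 1/12*h_S4

Substituting h_S3 = 0 and rearranging gives the linear system (I - Q) h = 1:
  [7/12, -1/12, -1/12, -1/12] . (h_S0, h_S1, h_S2, h_S4) = 1
  [-1/12, 1/2, -1/12, -1/6] . (h_S0, h_S1, h_S2, h_S4) = 1
  [-1/12, -1/6, 3/4, -1/3] . (h_S0, h_S1, h_S2, h_S4) = 1
  [-1/12, -1/3, -1/12, 11/12] . (h_S0, h_S1, h_S2, h_S4) = 1

Solving yields:
  h_S0 = 1620/473
  h_S1 = 2080/473
  h_S2 = 1984/473
  h_S4 = 1600/473

Starting state is S4, so the expected hitting time is h_S4 = 1600/473.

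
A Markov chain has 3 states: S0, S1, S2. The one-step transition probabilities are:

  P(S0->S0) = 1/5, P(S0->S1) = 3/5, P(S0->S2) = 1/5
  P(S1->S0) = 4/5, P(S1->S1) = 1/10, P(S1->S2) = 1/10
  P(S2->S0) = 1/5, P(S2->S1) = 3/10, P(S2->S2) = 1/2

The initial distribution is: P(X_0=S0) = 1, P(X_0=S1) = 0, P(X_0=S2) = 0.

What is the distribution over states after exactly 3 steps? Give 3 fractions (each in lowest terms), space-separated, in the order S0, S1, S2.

Propagating the distribution step by step (d_{t+1} = d_t * P):
d_0 = (S0=1, S1=0, S2=0)
  d_1[S0] = 1*1/5 + 0*4/5 + 0*1/5 = 1/5
  d_1[S1] = 1*3/5 + 0*1/10 + 0*3/10 = 3/5
  d_1[S2] = 1*1/5 + 0*1/10 + 0*1/2 = 1/5
d_1 = (S0=1/5, S1=3/5, S2=1/5)
  d_2[S0] = 1/5*1/5 + 3/5*4/5 + 1/5*1/5 = 14/25
  d_2[S1] = 1/5*3/5 + 3/5*1/10 + 1/5*3/10 = 6/25
  d_2[S2] = 1/5*1/5 + 3/5*1/10 + 1/5*1/2 = 1/5
d_2 = (S0=14/25, S1=6/25, S2=1/5)
  d_3[S0] = 14/25*1/5 + 6/25*4/5 + 1/5*1/5 = 43/125
  d_3[S1] = 14/25*3/5 + 6/25*1/10 + 1/5*3/10 = 21/50
  d_3[S2] = 14/25*1/5 + 6/25*1/10 + 1/5*1/2 = 59/250
d_3 = (S0=43/125, S1=21/50, S2=59/250)

Answer: 43/125 21/50 59/250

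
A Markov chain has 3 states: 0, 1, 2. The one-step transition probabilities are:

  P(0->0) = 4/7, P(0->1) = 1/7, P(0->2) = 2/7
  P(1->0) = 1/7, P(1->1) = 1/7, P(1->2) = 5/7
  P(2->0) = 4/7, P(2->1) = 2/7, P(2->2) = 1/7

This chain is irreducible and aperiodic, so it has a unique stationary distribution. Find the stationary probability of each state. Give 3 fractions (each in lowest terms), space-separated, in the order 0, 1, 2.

Answer: 26/53 10/53 17/53

Derivation:
The stationary distribution satisfies pi = pi * P, i.e.:
  pi_0 = 4/7*pi_0 + 1/7*pi_1 + 4/7*pi_2
  pi_1 = 1/7*pi_0 + 1/7*pi_1 + 2/7*pi_2
  pi_2 = 2/7*pi_0 + 5/7*pi_1 + 1/7*pi_2
with normalization: pi_0 + pi_1 + pi_2 = 1.

Using the first 2 balance equations plus normalization, the linear system A*pi = b is:
  [-3/7, 1/7, 4/7] . pi = 0
  [1/7, -6/7, 2/7] . pi = 0
  [1, 1, 1] . pi = 1

Solving yields:
  pi_0 = 26/53
  pi_1 = 10/53
  pi_2 = 17/53

Verification (pi * P):
  26/53*4/7 + 10/53*1/7 + 17/53*4/7 = 26/53 = pi_0  (ok)
  26/53*1/7 + 10/53*1/7 + 17/53*2/7 = 10/53 = pi_1  (ok)
  26/53*2/7 + 10/53*5/7 + 17/53*1/7 = 17/53 = pi_2  (ok)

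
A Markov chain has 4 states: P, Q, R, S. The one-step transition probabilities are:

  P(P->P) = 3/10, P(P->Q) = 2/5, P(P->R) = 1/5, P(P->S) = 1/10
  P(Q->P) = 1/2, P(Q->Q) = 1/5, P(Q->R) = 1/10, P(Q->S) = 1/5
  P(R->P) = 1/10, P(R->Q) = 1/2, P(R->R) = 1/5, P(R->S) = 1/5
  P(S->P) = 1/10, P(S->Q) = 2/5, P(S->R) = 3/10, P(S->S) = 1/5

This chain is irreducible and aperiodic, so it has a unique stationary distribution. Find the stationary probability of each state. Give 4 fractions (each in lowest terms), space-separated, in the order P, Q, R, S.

The stationary distribution satisfies pi = pi * P, i.e.:
  pi_P = 3/10*pi_P + 1/2*pi_Q + 1/10*pi_R + 1/10*pi_S
  pi_Q = 2/5*pi_P + 1/5*pi_Q + 1/2*pi_R + 2/5*pi_S
  pi_R = 1/5*pi_P + 1/10*pi_Q + 1/5*pi_R + 3/10*pi_S
  pi_S = 1/10*pi_P + 1/5*pi_Q + 1/5*pi_R + 1/5*pi_S
with normalization: pi_P + pi_Q + pi_R + pi_S = 1.

Using the first 3 balance equations plus normalization, the linear system A*pi = b is:
  [-7/10, 1/2, 1/10, 1/10] . pi = 0
  [2/5, -4/5, 1/2, 2/5] . pi = 0
  [1/5, 1/10, -4/5, 3/10] . pi = 0
  [1, 1, 1, 1] . pi = 1

Solving yields:
  pi_P = 161/538
  pi_Q = 375/1076
  pi_R = 49/269
  pi_S = 183/1076

Verification (pi * P):
  161/538*3/10 + 375/1076*1/2 + 49/269*1/10 + 183/1076*1/10 = 161/538 = pi_P  (ok)
  161/538*2/5 + 375/1076*1/5 + 49/269*1/2 + 183/1076*2/5 = 375/1076 = pi_Q  (ok)
  161/538*1/5 + 375/1076*1/10 + 49/269*1/5 + 183/1076*3/10 = 49/269 = pi_R  (ok)
  161/538*1/10 + 375/1076*1/5 + 49/269*1/5 + 183/1076*1/5 = 183/1076 = pi_S  (ok)

Answer: 161/538 375/1076 49/269 183/1076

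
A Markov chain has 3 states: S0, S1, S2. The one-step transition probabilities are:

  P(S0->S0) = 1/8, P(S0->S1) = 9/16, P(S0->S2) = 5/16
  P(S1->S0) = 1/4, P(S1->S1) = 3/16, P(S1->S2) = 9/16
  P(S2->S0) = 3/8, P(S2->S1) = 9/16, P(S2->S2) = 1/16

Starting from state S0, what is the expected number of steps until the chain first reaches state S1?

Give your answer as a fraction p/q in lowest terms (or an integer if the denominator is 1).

Let h_i = expected steps to first reach S1 from state i.
Boundary: h_S1 = 0.
First-step equations for the other states:
  h_S0 = 1 + 1/8*h_S0 + 9/16*h_S1 + 5/16*h_S2
  h_S2 = 1 + 3/8*h_S0 + 9/16*h_S1 + 1/16*h_S2

Substituting h_S1 = 0 and rearranging gives the linear system (I - Q) h = 1:
  [7/8, -5/16] . (h_S0, h_S2) = 1
  [-3/8, 15/16] . (h_S0, h_S2) = 1

Solving yields:
  h_S0 = 16/9
  h_S2 = 16/9

Starting state is S0, so the expected hitting time is h_S0 = 16/9.

Answer: 16/9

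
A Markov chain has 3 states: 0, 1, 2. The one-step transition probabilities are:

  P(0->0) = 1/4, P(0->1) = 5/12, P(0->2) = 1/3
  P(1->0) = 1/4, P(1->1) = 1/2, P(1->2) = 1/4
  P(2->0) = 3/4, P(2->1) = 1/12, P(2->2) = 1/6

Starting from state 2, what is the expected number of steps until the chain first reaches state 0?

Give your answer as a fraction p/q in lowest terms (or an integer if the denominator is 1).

Answer: 28/19

Derivation:
Let h_i = expected steps to first reach 0 from state i.
Boundary: h_0 = 0.
First-step equations for the other states:
  h_1 = 1 + 1/4*h_0 + 1/2*h_1 + 1/4*h_2
  h_2 = 1 + 3/4*h_0 + 1/12*h_1 + 1/6*h_2

Substituting h_0 = 0 and rearranging gives the linear system (I - Q) h = 1:
  [1/2, -1/4] . (h_1, h_2) = 1
  [-1/12, 5/6] . (h_1, h_2) = 1

Solving yields:
  h_1 = 52/19
  h_2 = 28/19

Starting state is 2, so the expected hitting time is h_2 = 28/19.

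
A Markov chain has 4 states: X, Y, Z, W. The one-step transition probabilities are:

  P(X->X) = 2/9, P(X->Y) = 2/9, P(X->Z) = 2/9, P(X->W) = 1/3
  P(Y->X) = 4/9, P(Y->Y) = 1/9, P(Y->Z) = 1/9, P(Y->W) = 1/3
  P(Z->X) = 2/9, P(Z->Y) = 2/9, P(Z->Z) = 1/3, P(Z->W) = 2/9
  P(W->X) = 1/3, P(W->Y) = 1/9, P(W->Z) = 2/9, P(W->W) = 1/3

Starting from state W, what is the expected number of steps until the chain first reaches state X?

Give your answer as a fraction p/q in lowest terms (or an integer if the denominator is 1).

Let h_i = expected steps to first reach X from state i.
Boundary: h_X = 0.
First-step equations for the other states:
  h_Y = 1 + 4/9*h_X + 1/9*h_Y + 1/9*h_Z + 1/3*h_W
  h_Z = 1 + 2/9*h_X + 2/9*h_Y + 1/3*h_Z + 2/9*h_W
  h_W = 1 + 1/3*h_X + 1/9*h_Y + 2/9*h_Z + 1/3*h_W

Substituting h_X = 0 and rearranging gives the linear system (I - Q) h = 1:
  [8/9, -1/9, -1/3] . (h_Y, h_Z, h_W) = 1
  [-2/9, 2/3, -2/9] . (h_Y, h_Z, h_W) = 1
  [-1/9, -2/9, 2/3] . (h_Y, h_Z, h_W) = 1

Solving yields:
  h_Y = 144/53
  h_Z = 729/212
  h_W = 657/212

Starting state is W, so the expected hitting time is h_W = 657/212.

Answer: 657/212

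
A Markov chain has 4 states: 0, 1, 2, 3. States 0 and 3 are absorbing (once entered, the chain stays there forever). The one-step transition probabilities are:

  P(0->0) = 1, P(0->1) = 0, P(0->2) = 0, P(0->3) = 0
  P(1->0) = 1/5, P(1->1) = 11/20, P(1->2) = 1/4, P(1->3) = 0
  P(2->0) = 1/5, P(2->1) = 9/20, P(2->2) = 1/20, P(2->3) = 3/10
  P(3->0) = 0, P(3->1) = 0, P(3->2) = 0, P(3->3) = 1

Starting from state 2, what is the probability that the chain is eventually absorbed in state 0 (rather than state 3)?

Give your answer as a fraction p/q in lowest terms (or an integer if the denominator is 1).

Let a_i = P(absorbed in 0 | start in state i).
Boundary conditions: a_0 = 1, a_3 = 0.
For each transient state i, a_i = sum_j P(i->j) * a_j:
  a_1 = 1/5*a_0 + 11/20*a_1 + 1/4*a_2 + 0*a_3
  a_2 = 1/5*a_0 + 9/20*a_1 + 1/20*a_2 + 3/10*a_3

Substituting a_0 = 1 and a_3 = 0, rearrange to (I - Q) a = r where r[i] = P(i -> 0):
  [9/20, -1/4] . (a_1, a_2) = 1/5
  [-9/20, 19/20] . (a_1, a_2) = 1/5

Solving yields:
  a_1 = 16/21
  a_2 = 4/7

Starting state is 2, so the absorption probability is a_2 = 4/7.

Answer: 4/7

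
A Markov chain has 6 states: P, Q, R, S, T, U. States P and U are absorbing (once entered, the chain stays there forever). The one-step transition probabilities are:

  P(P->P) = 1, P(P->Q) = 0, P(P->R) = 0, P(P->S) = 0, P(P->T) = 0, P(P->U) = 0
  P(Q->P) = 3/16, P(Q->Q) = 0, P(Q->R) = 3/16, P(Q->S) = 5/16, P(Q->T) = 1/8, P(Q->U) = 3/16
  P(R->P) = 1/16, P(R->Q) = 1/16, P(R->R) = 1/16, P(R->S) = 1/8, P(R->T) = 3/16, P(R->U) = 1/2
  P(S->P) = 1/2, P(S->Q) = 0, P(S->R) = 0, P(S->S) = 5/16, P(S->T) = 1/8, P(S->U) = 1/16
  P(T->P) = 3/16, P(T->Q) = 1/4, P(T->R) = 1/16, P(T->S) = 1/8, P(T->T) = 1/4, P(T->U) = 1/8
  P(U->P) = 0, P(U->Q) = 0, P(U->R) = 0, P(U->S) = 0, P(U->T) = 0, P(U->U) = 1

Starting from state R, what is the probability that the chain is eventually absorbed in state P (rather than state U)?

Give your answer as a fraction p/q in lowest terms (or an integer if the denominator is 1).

Let a_i = P(absorbed in P | start in state i).
Boundary conditions: a_P = 1, a_U = 0.
For each transient state i, a_i = sum_j P(i->j) * a_j:
  a_Q = 3/16*a_P + 0*a_Q + 3/16*a_R + 5/16*a_S + 1/8*a_T + 3/16*a_U
  a_R = 1/16*a_P + 1/16*a_Q + 1/16*a_R + 1/8*a_S + 3/16*a_T + 1/2*a_U
  a_S = 1/2*a_P + 0*a_Q + 0*a_R + 5/16*a_S + 1/8*a_T + 1/16*a_U
  a_T = 3/16*a_P + 1/4*a_Q + 1/16*a_R + 1/8*a_S + 1/4*a_T + 1/8*a_U

Substituting a_P = 1 and a_U = 0, rearrange to (I - Q) a = r where r[i] = P(i -> P):
  [1, -3/16, -5/16, -1/8] . (a_Q, a_R, a_S, a_T) = 3/16
  [-1/16, 15/16, -1/8, -3/16] . (a_Q, a_R, a_S, a_T) = 1/16
  [0, 0, 11/16, -1/8] . (a_Q, a_R, a_S, a_T) = 1/2
  [-1/4, -1/16, -1/8, 3/4] . (a_Q, a_R, a_S, a_T) = 3/16

Solving yields:
  a_Q = 8075/13674
  a_R = 777/2279
  a_S = 5737/6837
  a_T = 8411/13674

Starting state is R, so the absorption probability is a_R = 777/2279.

Answer: 777/2279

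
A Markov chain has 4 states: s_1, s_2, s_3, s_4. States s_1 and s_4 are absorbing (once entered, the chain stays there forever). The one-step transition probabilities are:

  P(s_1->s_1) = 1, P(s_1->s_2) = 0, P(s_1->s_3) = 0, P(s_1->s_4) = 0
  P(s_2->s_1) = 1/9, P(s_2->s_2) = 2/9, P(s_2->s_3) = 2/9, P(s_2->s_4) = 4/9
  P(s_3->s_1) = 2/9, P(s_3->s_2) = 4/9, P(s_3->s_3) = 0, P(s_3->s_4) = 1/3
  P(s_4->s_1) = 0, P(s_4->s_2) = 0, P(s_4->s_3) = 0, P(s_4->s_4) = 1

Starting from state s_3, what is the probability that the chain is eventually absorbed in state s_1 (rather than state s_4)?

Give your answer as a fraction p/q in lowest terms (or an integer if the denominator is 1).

Answer: 18/55

Derivation:
Let a_i = P(absorbed in s_1 | start in state i).
Boundary conditions: a_s_1 = 1, a_s_4 = 0.
For each transient state i, a_i = sum_j P(i->j) * a_j:
  a_s_2 = 1/9*a_s_1 + 2/9*a_s_2 + 2/9*a_s_3 + 4/9*a_s_4
  a_s_3 = 2/9*a_s_1 + 4/9*a_s_2 + 0*a_s_3 + 1/3*a_s_4

Substituting a_s_1 = 1 and a_s_4 = 0, rearrange to (I - Q) a = r where r[i] = P(i -> s_1):
  [7/9, -2/9] . (a_s_2, a_s_3) = 1/9
  [-4/9, 1] . (a_s_2, a_s_3) = 2/9

Solving yields:
  a_s_2 = 13/55
  a_s_3 = 18/55

Starting state is s_3, so the absorption probability is a_s_3 = 18/55.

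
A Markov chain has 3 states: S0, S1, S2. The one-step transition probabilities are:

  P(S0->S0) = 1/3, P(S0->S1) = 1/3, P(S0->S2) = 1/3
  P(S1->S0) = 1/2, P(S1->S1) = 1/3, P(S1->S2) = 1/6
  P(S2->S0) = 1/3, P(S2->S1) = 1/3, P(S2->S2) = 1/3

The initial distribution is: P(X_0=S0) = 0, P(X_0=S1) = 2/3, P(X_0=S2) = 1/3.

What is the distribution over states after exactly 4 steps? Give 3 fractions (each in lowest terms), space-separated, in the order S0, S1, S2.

Answer: 7/18 1/3 5/18

Derivation:
Propagating the distribution step by step (d_{t+1} = d_t * P):
d_0 = (S0=0, S1=2/3, S2=1/3)
  d_1[S0] = 0*1/3 + 2/3*1/2 + 1/3*1/3 = 4/9
  d_1[S1] = 0*1/3 + 2/3*1/3 + 1/3*1/3 = 1/3
  d_1[S2] = 0*1/3 + 2/3*1/6 + 1/3*1/3 = 2/9
d_1 = (S0=4/9, S1=1/3, S2=2/9)
  d_2[S0] = 4/9*1/3 + 1/3*1/2 + 2/9*1/3 = 7/18
  d_2[S1] = 4/9*1/3 + 1/3*1/3 + 2/9*1/3 = 1/3
  d_2[S2] = 4/9*1/3 + 1/3*1/6 + 2/9*1/3 = 5/18
d_2 = (S0=7/18, S1=1/3, S2=5/18)
  d_3[S0] = 7/18*1/3 + 1/3*1/2 + 5/18*1/3 = 7/18
  d_3[S1] = 7/18*1/3 + 1/3*1/3 + 5/18*1/3 = 1/3
  d_3[S2] = 7/18*1/3 + 1/3*1/6 + 5/18*1/3 = 5/18
d_3 = (S0=7/18, S1=1/3, S2=5/18)
  d_4[S0] = 7/18*1/3 + 1/3*1/2 + 5/18*1/3 = 7/18
  d_4[S1] = 7/18*1/3 + 1/3*1/3 + 5/18*1/3 = 1/3
  d_4[S2] = 7/18*1/3 + 1/3*1/6 + 5/18*1/3 = 5/18
d_4 = (S0=7/18, S1=1/3, S2=5/18)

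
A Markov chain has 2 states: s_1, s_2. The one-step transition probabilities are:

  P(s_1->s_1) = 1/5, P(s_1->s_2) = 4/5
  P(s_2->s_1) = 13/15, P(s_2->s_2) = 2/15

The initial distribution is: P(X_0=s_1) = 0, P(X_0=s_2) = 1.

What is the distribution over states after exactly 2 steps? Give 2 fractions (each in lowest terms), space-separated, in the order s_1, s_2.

Answer: 13/45 32/45

Derivation:
Propagating the distribution step by step (d_{t+1} = d_t * P):
d_0 = (s_1=0, s_2=1)
  d_1[s_1] = 0*1/5 + 1*13/15 = 13/15
  d_1[s_2] = 0*4/5 + 1*2/15 = 2/15
d_1 = (s_1=13/15, s_2=2/15)
  d_2[s_1] = 13/15*1/5 + 2/15*13/15 = 13/45
  d_2[s_2] = 13/15*4/5 + 2/15*2/15 = 32/45
d_2 = (s_1=13/45, s_2=32/45)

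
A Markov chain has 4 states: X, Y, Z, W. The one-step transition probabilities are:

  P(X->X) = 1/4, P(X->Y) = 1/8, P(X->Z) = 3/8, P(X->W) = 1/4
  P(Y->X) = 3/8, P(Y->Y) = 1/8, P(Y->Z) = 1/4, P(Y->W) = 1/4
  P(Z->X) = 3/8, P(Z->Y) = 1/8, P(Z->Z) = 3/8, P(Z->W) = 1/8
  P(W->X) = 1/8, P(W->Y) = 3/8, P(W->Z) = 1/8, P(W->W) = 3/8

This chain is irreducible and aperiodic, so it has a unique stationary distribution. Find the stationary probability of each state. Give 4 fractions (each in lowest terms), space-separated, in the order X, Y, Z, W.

The stationary distribution satisfies pi = pi * P, i.e.:
  pi_X = 1/4*pi_X + 3/8*pi_Y + 3/8*pi_Z + 1/8*pi_W
  pi_Y = 1/8*pi_X + 1/8*pi_Y + 1/8*pi_Z + 3/8*pi_W
  pi_Z = 3/8*pi_X + 1/4*pi_Y + 3/8*pi_Z + 1/8*pi_W
  pi_W = 1/4*pi_X + 1/4*pi_Y + 1/8*pi_Z + 3/8*pi_W
with normalization: pi_X + pi_Y + pi_Z + pi_W = 1.

Using the first 3 balance equations plus normalization, the linear system A*pi = b is:
  [-3/4, 3/8, 3/8, 1/8] . pi = 0
  [1/8, -7/8, 1/8, 3/8] . pi = 0
  [3/8, 1/4, -5/8, 1/8] . pi = 0
  [1, 1, 1, 1] . pi = 1

Solving yields:
  pi_X = 12/43
  pi_Y = 8/43
  pi_Z = 25/86
  pi_W = 21/86

Verification (pi * P):
  12/43*1/4 + 8/43*3/8 + 25/86*3/8 + 21/86*1/8 = 12/43 = pi_X  (ok)
  12/43*1/8 + 8/43*1/8 + 25/86*1/8 + 21/86*3/8 = 8/43 = pi_Y  (ok)
  12/43*3/8 + 8/43*1/4 + 25/86*3/8 + 21/86*1/8 = 25/86 = pi_Z  (ok)
  12/43*1/4 + 8/43*1/4 + 25/86*1/8 + 21/86*3/8 = 21/86 = pi_W  (ok)

Answer: 12/43 8/43 25/86 21/86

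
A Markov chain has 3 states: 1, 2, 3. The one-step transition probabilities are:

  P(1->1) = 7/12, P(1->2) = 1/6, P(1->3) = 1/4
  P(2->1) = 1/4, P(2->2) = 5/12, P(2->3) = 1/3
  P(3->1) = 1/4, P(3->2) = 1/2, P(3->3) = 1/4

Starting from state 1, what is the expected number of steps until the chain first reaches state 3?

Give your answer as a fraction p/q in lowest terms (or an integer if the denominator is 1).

Let h_i = expected steps to first reach 3 from state i.
Boundary: h_3 = 0.
First-step equations for the other states:
  h_1 = 1 + 7/12*h_1 + 1/6*h_2 + 1/4*h_3
  h_2 = 1 + 1/4*h_1 + 5/12*h_2 + 1/3*h_3

Substituting h_3 = 0 and rearranging gives the linear system (I - Q) h = 1:
  [5/12, -1/6] . (h_1, h_2) = 1
  [-1/4, 7/12] . (h_1, h_2) = 1

Solving yields:
  h_1 = 108/29
  h_2 = 96/29

Starting state is 1, so the expected hitting time is h_1 = 108/29.

Answer: 108/29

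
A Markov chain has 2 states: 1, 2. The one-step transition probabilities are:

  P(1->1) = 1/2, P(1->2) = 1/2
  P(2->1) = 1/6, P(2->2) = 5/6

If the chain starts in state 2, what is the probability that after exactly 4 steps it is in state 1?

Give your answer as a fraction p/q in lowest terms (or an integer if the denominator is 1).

Computing P^4 by repeated multiplication:
P^1 =
  1: [1/2, 1/2]
  2: [1/6, 5/6]
P^2 =
  1: [1/3, 2/3]
  2: [2/9, 7/9]
P^3 =
  1: [5/18, 13/18]
  2: [13/54, 41/54]
P^4 =
  1: [7/27, 20/27]
  2: [20/81, 61/81]

(P^4)[2 -> 1] = 20/81

Answer: 20/81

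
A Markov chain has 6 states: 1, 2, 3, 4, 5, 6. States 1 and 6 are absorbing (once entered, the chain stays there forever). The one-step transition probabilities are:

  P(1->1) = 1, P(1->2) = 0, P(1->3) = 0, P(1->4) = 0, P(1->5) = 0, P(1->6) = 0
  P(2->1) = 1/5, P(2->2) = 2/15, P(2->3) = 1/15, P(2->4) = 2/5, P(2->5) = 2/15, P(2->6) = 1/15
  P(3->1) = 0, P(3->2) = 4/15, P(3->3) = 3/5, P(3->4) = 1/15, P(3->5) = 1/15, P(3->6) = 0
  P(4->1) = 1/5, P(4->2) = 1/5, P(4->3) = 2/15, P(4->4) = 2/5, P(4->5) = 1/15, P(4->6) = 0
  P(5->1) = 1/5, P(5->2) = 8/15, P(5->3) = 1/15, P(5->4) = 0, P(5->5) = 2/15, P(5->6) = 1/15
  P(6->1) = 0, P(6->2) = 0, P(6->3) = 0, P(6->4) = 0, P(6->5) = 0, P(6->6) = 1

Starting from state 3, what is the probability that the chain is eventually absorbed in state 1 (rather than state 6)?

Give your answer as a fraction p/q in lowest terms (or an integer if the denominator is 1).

Let a_i = P(absorbed in 1 | start in state i).
Boundary conditions: a_1 = 1, a_6 = 0.
For each transient state i, a_i = sum_j P(i->j) * a_j:
  a_2 = 1/5*a_1 + 2/15*a_2 + 1/15*a_3 + 2/5*a_4 + 2/15*a_5 + 1/15*a_6
  a_3 = 0*a_1 + 4/15*a_2 + 3/5*a_3 + 1/15*a_4 + 1/15*a_5 + 0*a_6
  a_4 = 1/5*a_1 + 1/5*a_2 + 2/15*a_3 + 2/5*a_4 + 1/15*a_5 + 0*a_6
  a_5 = 1/5*a_1 + 8/15*a_2 + 1/15*a_3 + 0*a_4 + 2/15*a_5 + 1/15*a_6

Substituting a_1 = 1 and a_6 = 0, rearrange to (I - Q) a = r where r[i] = P(i -> 1):
  [13/15, -1/15, -2/5, -2/15] . (a_2, a_3, a_4, a_5) = 1/5
  [-4/15, 2/5, -1/15, -1/15] . (a_2, a_3, a_4, a_5) = 0
  [-1/5, -2/15, 3/5, -1/15] . (a_2, a_3, a_4, a_5) = 1/5
  [-8/15, -1/15, 0, 13/15] . (a_2, a_3, a_4, a_5) = 1/5

Solving yields:
  a_2 = 435/527
  a_3 = 438/527
  a_4 = 15/17
  a_5 = 423/527

Starting state is 3, so the absorption probability is a_3 = 438/527.

Answer: 438/527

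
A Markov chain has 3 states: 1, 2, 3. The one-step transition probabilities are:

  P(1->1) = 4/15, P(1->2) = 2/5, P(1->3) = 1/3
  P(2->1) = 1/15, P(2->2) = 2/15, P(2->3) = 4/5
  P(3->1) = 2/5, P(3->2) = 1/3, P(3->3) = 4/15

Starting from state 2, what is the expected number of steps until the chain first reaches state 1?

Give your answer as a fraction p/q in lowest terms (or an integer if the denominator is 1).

Let h_i = expected steps to first reach 1 from state i.
Boundary: h_1 = 0.
First-step equations for the other states:
  h_2 = 1 + 1/15*h_1 + 2/15*h_2 + 4/5*h_3
  h_3 = 1 + 2/5*h_1 + 1/3*h_2 + 4/15*h_3

Substituting h_1 = 0 and rearranging gives the linear system (I - Q) h = 1:
  [13/15, -4/5] . (h_2, h_3) = 1
  [-1/3, 11/15] . (h_2, h_3) = 1

Solving yields:
  h_2 = 345/83
  h_3 = 270/83

Starting state is 2, so the expected hitting time is h_2 = 345/83.

Answer: 345/83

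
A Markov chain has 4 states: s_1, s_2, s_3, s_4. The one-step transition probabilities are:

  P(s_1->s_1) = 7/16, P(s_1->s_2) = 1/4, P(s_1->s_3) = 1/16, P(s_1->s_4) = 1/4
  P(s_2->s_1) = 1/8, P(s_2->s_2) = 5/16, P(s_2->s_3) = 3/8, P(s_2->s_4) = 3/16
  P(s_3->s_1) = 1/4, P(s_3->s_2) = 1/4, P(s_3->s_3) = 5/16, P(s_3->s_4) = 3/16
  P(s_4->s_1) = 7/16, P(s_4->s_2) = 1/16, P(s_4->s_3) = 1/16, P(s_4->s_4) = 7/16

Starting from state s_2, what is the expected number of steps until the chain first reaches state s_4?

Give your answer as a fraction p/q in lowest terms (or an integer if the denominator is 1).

Let h_i = expected steps to first reach s_4 from state i.
Boundary: h_s_4 = 0.
First-step equations for the other states:
  h_s_1 = 1 + 7/16*h_s_1 + 1/4*h_s_2 + 1/16*h_s_3 + 1/4*h_s_4
  h_s_2 = 1 + 1/8*h_s_1 + 5/16*h_s_2 + 3/8*h_s_3 + 3/16*h_s_4
  h_s_3 = 1 + 1/4*h_s_1 + 1/4*h_s_2 + 5/16*h_s_3 + 3/16*h_s_4

Substituting h_s_4 = 0 and rearranging gives the linear system (I - Q) h = 1:
  [9/16, -1/4, -1/16] . (h_s_1, h_s_2, h_s_3) = 1
  [-1/8, 11/16, -3/8] . (h_s_1, h_s_2, h_s_3) = 1
  [-1/4, -1/4, 11/16] . (h_s_1, h_s_2, h_s_3) = 1

Solving yields:
  h_s_1 = 2880/637
  h_s_2 = 3152/637
  h_s_3 = 240/49

Starting state is s_2, so the expected hitting time is h_s_2 = 3152/637.

Answer: 3152/637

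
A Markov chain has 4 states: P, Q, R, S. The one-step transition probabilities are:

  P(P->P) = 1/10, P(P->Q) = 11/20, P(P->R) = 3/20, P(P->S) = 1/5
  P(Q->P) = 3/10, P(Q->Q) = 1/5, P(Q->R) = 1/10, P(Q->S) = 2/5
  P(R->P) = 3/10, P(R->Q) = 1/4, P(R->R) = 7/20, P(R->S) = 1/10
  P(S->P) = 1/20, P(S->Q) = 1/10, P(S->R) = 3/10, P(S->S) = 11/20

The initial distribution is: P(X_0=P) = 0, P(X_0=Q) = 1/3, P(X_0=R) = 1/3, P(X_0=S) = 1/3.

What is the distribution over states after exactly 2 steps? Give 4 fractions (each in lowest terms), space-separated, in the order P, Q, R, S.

Answer: 203/1200 19/75 73/300 401/1200

Derivation:
Propagating the distribution step by step (d_{t+1} = d_t * P):
d_0 = (P=0, Q=1/3, R=1/3, S=1/3)
  d_1[P] = 0*1/10 + 1/3*3/10 + 1/3*3/10 + 1/3*1/20 = 13/60
  d_1[Q] = 0*11/20 + 1/3*1/5 + 1/3*1/4 + 1/3*1/10 = 11/60
  d_1[R] = 0*3/20 + 1/3*1/10 + 1/3*7/20 + 1/3*3/10 = 1/4
  d_1[S] = 0*1/5 + 1/3*2/5 + 1/3*1/10 + 1/3*11/20 = 7/20
d_1 = (P=13/60, Q=11/60, R=1/4, S=7/20)
  d_2[P] = 13/60*1/10 + 11/60*3/10 + 1/4*3/10 + 7/20*1/20 = 203/1200
  d_2[Q] = 13/60*11/20 + 11/60*1/5 + 1/4*1/4 + 7/20*1/10 = 19/75
  d_2[R] = 13/60*3/20 + 11/60*1/10 + 1/4*7/20 + 7/20*3/10 = 73/300
  d_2[S] = 13/60*1/5 + 11/60*2/5 + 1/4*1/10 + 7/20*11/20 = 401/1200
d_2 = (P=203/1200, Q=19/75, R=73/300, S=401/1200)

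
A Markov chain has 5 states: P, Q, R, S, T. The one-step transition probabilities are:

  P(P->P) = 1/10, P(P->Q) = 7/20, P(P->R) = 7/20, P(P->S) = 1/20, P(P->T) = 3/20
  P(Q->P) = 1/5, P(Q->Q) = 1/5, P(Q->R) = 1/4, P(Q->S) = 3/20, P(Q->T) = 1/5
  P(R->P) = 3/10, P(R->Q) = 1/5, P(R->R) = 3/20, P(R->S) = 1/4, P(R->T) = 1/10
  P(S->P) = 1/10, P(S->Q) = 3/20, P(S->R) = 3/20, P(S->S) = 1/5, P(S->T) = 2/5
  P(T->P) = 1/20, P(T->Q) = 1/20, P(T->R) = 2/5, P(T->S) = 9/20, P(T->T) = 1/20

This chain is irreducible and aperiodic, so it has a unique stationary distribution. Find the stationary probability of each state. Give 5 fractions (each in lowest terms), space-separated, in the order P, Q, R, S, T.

Answer: 1118/7053 5213/28212 2317/9404 3181/14106 869/4702

Derivation:
The stationary distribution satisfies pi = pi * P, i.e.:
  pi_P = 1/10*pi_P + 1/5*pi_Q + 3/10*pi_R + 1/10*pi_S + 1/20*pi_T
  pi_Q = 7/20*pi_P + 1/5*pi_Q + 1/5*pi_R + 3/20*pi_S + 1/20*pi_T
  pi_R = 7/20*pi_P + 1/4*pi_Q + 3/20*pi_R + 3/20*pi_S + 2/5*pi_T
  pi_S = 1/20*pi_P + 3/20*pi_Q + 1/4*pi_R + 1/5*pi_S + 9/20*pi_T
  pi_T = 3/20*pi_P + 1/5*pi_Q + 1/10*pi_R + 2/5*pi_S + 1/20*pi_T
with normalization: pi_P + pi_Q + pi_R + pi_S + pi_T = 1.

Using the first 4 balance equations plus normalization, the linear system A*pi = b is:
  [-9/10, 1/5, 3/10, 1/10, 1/20] . pi = 0
  [7/20, -4/5, 1/5, 3/20, 1/20] . pi = 0
  [7/20, 1/4, -17/20, 3/20, 2/5] . pi = 0
  [1/20, 3/20, 1/4, -4/5, 9/20] . pi = 0
  [1, 1, 1, 1, 1] . pi = 1

Solving yields:
  pi_P = 1118/7053
  pi_Q = 5213/28212
  pi_R = 2317/9404
  pi_S = 3181/14106
  pi_T = 869/4702

Verification (pi * P):
  1118/7053*1/10 + 5213/28212*1/5 + 2317/9404*3/10 + 3181/14106*1/10 + 869/4702*1/20 = 1118/7053 = pi_P  (ok)
  1118/7053*7/20 + 5213/28212*1/5 + 2317/9404*1/5 + 3181/14106*3/20 + 869/4702*1/20 = 5213/28212 = pi_Q  (ok)
  1118/7053*7/20 + 5213/28212*1/4 + 2317/9404*3/20 + 3181/14106*3/20 + 869/4702*2/5 = 2317/9404 = pi_R  (ok)
  1118/7053*1/20 + 5213/28212*3/20 + 2317/9404*1/4 + 3181/14106*1/5 + 869/4702*9/20 = 3181/14106 = pi_S  (ok)
  1118/7053*3/20 + 5213/28212*1/5 + 2317/9404*1/10 + 3181/14106*2/5 + 869/4702*1/20 = 869/4702 = pi_T  (ok)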